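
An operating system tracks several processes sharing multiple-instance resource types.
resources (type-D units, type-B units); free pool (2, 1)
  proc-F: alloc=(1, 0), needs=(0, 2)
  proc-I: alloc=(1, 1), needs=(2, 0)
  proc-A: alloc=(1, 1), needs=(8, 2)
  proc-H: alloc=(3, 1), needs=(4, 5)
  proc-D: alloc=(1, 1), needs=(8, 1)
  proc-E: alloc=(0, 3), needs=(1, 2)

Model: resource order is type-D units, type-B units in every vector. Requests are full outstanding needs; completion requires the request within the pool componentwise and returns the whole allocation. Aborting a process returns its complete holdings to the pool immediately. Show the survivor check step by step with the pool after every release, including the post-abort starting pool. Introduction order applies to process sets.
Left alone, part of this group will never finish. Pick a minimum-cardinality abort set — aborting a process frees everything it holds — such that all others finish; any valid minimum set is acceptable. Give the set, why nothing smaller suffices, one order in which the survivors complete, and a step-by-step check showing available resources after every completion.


The answer: abort proc-A.
Key observation: proc-D had no path to completion before; after the abort of proc-A ((1, 1) returned), step 5 is where it fits.
Why nothing smaller works: aborting no one leaves the state deadlocked as given.
Survivors finish in the order: proc-F, proc-E, proc-I, proc-H, proc-D. Walking it through (pool after the aborts first):
  pool = (3, 2)
  proc-F: need (0, 2) fits (3, 2); releases (1, 0), pool now (4, 2)
  proc-E: need (1, 2) fits (4, 2); releases (0, 3), pool now (4, 5)
  proc-I: need (2, 0) fits (4, 5); releases (1, 1), pool now (5, 6)
  proc-H: need (4, 5) fits (5, 6); releases (3, 1), pool now (8, 7)
  proc-D: need (8, 1) fits (8, 7); releases (1, 1), pool now (9, 8)


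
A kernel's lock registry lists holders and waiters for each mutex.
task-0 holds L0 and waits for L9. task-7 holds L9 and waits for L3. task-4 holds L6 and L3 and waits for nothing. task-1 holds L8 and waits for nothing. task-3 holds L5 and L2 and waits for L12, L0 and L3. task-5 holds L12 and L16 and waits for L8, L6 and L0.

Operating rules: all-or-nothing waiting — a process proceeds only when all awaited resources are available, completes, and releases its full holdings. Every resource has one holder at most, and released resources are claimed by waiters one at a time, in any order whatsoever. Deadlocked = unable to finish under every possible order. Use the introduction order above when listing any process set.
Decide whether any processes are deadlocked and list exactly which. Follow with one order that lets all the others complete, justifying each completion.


The deadlocked set is empty.
Key observation: no waiting chain loops back on itself — every chain ends at a process that waits on nothing, so everyone eventually runs.
A valid finishing order for the others: task-4, task-1, task-7, task-0, task-5, task-3.
Verifying each step:
  task-4: no waits; runs immediately, freeing L6 and L3
  task-1: no waits; runs immediately, freeing L8
  run task-7 (all its waits — L3 — are resolved); releases L9
  run task-0 (all its waits — L9 — are resolved); releases L0
  run task-5 (all its waits — L8, L6 and L0 — are resolved); releases L12 and L16
  run task-3 (all its waits — L12, L0 and L3 — are resolved); releases L5 and L2


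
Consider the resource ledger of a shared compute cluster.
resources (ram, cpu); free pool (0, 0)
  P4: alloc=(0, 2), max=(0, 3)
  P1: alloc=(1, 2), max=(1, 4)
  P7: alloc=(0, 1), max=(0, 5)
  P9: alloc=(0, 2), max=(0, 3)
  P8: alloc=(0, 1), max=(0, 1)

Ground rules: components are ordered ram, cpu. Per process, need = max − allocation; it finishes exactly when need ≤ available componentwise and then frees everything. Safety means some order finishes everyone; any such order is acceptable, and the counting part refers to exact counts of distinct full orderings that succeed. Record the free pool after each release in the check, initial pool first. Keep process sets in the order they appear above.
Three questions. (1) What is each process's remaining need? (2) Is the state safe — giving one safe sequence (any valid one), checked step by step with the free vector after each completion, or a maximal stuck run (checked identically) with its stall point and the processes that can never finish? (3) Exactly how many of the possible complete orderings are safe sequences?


(1) Need matrix, components ordered ram, cpu:
  P4: (0, 1)
  P1: (0, 2)
  P7: (0, 4)
  P9: (0, 1)
  P8: (0, 0)
(2) SAFE, for example via the order P8, P4, P9, P1, P7.
Key observation: at P4 the run first touches a limit — (0, 1) against (0, 1), exact on a resource it actually requests.
Check, step by step:
  pool = (0, 0)
  run P8 (needs (0, 0), free (0, 0)); after release of (0, 1) the pool is (0, 1)
  run P4 (needs (0, 1), free (0, 1)); after release of (0, 2) the pool is (0, 3)
  run P9 (needs (0, 1), free (0, 3)); after release of (0, 2) the pool is (0, 5)
  run P1 (needs (0, 2), free (0, 5)); after release of (1, 2) the pool is (1, 7)
  run P7 (needs (0, 4), free (1, 7)); after release of (0, 1) the pool is (1, 8)
(3) Exactly 8 of the possible complete orderings are safe sequences.


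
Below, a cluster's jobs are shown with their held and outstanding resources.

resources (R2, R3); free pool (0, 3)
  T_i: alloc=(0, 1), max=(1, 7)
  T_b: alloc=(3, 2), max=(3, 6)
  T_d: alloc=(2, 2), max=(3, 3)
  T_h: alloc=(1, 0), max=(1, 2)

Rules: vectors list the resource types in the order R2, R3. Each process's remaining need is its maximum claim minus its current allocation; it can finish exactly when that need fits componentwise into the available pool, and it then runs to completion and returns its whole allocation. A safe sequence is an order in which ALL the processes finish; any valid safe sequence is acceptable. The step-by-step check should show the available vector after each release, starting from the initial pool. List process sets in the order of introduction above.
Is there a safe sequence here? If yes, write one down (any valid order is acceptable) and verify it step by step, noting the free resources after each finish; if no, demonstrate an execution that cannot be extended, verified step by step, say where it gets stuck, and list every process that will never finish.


SAFE, for example via the order T_h, T_d, T_b, T_i.
Key observation: the order's first zero-slack moment is T_d ((1, 1) needed, (1, 3) free — a requested resource with nothing to spare).
Check, step by step:
  pool = (0, 3)
  T_h: need (0, 2) fits (0, 3); releases (1, 0), pool now (1, 3)
  T_d: need (1, 1) fits (1, 3); releases (2, 2), pool now (3, 5)
  T_b: need (0, 4) fits (3, 5); releases (3, 2), pool now (6, 7)
  T_i: need (1, 6) fits (6, 7); releases (0, 1), pool now (6, 8)


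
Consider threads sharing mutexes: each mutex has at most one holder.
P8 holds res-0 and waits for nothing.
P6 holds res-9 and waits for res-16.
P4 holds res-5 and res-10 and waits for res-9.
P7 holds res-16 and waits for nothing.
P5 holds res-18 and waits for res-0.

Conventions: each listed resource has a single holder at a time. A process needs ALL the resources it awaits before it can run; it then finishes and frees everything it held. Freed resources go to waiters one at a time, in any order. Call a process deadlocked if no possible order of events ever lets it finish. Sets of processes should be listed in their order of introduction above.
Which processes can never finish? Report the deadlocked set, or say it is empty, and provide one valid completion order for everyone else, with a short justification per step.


Nothing here is deadlocked.
Key observation: the wait graph is acyclic; completion cascades from the unblocked processes through everyone else.
One completion order for the rest: P8, P7, P6, P5, P4.
Check, step by step:
  P8 waits on nothing -> runs at once and releases res-0
  P7 waits on nothing -> runs at once and releases res-16
  P6 waits on res-16 — all released -> runs and releases res-9
  P5 waits on res-0 — all released -> runs and releases res-18
  P4 waits on res-9 — all released -> runs and releases res-5 and res-10


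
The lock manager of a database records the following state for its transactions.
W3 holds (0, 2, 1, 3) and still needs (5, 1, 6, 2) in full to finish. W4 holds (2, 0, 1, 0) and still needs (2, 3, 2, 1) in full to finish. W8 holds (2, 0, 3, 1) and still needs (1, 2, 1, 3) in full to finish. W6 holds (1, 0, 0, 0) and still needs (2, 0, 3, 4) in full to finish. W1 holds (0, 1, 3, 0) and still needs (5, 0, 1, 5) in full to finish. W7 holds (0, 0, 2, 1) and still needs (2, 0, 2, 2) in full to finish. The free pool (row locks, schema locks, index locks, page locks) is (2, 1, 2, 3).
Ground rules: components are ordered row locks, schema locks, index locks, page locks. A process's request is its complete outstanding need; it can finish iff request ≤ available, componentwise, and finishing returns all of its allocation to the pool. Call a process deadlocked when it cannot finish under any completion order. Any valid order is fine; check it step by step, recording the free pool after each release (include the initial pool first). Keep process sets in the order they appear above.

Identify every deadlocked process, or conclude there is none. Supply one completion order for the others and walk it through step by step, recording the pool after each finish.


Deadlocked set: W3, W4, W8 and W1.
Key observation: after W7, W6 the pool peaks at (3, 1, 4, 4), and each blocked process is short somewhere: W3 on row locks, index locks; W4 on schema locks; W8 on schema locks; W1 on row locks, page locks.
One completion order for the rest: W7, W6. Verifying each step:
  pool = (2, 1, 2, 3)
  W7: need (2, 0, 2, 2) fits (2, 1, 2, 3); releases (0, 0, 2, 1), pool now (2, 1, 4, 4)
  W6: need (2, 0, 3, 4) fits (2, 1, 4, 4); releases (1, 0, 0, 0), pool now (3, 1, 4, 4)
None of the blocked processes ever fits:
  W3 still needs (5, 1, 6, 2) but only (3, 1, 4, 4) is free — short on row locks and index locks
  W4 still needs (2, 3, 2, 1) but only (3, 1, 4, 4) is free — short on schema locks
  W8 still needs (1, 2, 1, 3) but only (3, 1, 4, 4) is free — short on schema locks
  W1 still needs (5, 0, 1, 5) but only (3, 1, 4, 4) is free — short on row locks and page locks


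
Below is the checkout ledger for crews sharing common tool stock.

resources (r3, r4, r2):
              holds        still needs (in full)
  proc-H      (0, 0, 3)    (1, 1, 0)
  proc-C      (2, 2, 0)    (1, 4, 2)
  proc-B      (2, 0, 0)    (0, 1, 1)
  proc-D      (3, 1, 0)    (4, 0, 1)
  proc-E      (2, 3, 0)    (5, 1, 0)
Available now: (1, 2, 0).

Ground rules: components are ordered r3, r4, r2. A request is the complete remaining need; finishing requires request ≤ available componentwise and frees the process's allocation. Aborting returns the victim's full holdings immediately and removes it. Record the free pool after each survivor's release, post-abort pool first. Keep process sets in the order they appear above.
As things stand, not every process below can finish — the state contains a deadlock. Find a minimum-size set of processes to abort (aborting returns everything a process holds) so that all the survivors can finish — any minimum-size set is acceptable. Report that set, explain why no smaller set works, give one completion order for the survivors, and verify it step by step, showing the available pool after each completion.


The answer: abort proc-D.
Key observation: proc-E had no path to completion before; after the abort of proc-D ((3, 1, 0) returned), step 3 is where it fits.
Minimality: the empty abort set fails — the state is deadlocked as it stands.
Survivors finish in the order: proc-H, proc-B, proc-E, proc-C. Walking it through (pool after the aborts first):
  pool = (4, 3, 0)
  proc-H: need (1, 1, 0) fits (4, 3, 0); releases (0, 0, 3), pool now (4, 3, 3)
  proc-B: need (0, 1, 1) fits (4, 3, 3); releases (2, 0, 0), pool now (6, 3, 3)
  proc-E: need (5, 1, 0) fits (6, 3, 3); releases (2, 3, 0), pool now (8, 6, 3)
  proc-C: need (1, 4, 2) fits (8, 6, 3); releases (2, 2, 0), pool now (10, 8, 3)


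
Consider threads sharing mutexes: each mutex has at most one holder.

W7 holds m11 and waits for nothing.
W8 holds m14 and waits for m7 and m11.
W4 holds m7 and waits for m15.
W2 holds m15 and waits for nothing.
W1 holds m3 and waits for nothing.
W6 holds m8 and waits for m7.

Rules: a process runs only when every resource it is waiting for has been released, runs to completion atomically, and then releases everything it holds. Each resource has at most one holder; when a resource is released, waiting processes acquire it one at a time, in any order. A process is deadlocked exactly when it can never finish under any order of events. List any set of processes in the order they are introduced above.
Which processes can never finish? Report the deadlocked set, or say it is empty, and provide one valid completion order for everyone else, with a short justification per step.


No process is deadlocked.
Key observation: no waiting chain loops back on itself — every chain ends at a process that waits on nothing, so everyone eventually runs.
One completion order for the rest: W2, W7, W1, W4, W6, W8.
Step-by-step check:
  W2: no waits; runs immediately, freeing m15
  W7: no waits; runs immediately, freeing m11
  W1: no waits; runs immediately, freeing m3
  W4: everything it awaited (m15) is free; runs, freeing m7
  W6: everything it awaited (m7) is free; runs, freeing m8
  W8: everything it awaited (m7 and m11) is free; runs, freeing m14


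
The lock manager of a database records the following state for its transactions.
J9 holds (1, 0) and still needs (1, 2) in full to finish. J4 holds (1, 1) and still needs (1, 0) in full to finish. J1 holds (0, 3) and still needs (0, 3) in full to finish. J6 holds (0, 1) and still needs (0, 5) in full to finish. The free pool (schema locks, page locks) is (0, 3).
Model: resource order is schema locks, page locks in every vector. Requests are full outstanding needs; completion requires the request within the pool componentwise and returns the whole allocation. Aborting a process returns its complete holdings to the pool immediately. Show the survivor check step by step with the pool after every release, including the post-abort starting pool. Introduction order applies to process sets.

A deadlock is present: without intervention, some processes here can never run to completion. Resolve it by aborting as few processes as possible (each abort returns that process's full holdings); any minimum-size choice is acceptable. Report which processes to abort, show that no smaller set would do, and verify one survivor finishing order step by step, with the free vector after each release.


The answer: abort J9.
Key observation: J4 had no path to completion before; after the abort of J9 ((1, 0) returned), step 1 is where it fits.
No smaller set exists: with zero aborts the deadlock remains.
Survivors finish in the order: J4, J1, J6. Verifying each step (pool after the aborts first):
  pool = (1, 3)
  J4: need (1, 0) fits (1, 3); releases (1, 1), pool now (2, 4)
  J1: need (0, 3) fits (2, 4); releases (0, 3), pool now (2, 7)
  J6: need (0, 5) fits (2, 7); releases (0, 1), pool now (2, 8)


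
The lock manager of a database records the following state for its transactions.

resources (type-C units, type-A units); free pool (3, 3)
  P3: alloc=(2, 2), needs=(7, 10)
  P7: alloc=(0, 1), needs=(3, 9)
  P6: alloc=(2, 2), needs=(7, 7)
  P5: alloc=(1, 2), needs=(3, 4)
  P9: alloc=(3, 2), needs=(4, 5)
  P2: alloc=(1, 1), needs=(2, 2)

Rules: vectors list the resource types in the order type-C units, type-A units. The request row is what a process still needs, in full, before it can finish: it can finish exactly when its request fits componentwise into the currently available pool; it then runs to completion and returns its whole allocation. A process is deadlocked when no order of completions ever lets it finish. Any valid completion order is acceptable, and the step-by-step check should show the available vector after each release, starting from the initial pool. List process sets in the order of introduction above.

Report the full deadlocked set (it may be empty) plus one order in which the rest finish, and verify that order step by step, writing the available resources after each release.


Nothing here is deadlocked.
Key observation: the pool covers P2 at once, and every later process fits after earlier releases.
One completion order for the rest: P2, P5, P9, P6, P3, P7. Verifying each step:
  pool = (3, 3)
  P2: need (2, 2) fits (3, 3); releases (1, 1), pool now (4, 4)
  P5: need (3, 4) fits (4, 4); releases (1, 2), pool now (5, 6)
  P9: need (4, 5) fits (5, 6); releases (3, 2), pool now (8, 8)
  P6: need (7, 7) fits (8, 8); releases (2, 2), pool now (10, 10)
  P3: need (7, 10) fits (10, 10); releases (2, 2), pool now (12, 12)
  P7: need (3, 9) fits (12, 12); releases (0, 1), pool now (12, 13)


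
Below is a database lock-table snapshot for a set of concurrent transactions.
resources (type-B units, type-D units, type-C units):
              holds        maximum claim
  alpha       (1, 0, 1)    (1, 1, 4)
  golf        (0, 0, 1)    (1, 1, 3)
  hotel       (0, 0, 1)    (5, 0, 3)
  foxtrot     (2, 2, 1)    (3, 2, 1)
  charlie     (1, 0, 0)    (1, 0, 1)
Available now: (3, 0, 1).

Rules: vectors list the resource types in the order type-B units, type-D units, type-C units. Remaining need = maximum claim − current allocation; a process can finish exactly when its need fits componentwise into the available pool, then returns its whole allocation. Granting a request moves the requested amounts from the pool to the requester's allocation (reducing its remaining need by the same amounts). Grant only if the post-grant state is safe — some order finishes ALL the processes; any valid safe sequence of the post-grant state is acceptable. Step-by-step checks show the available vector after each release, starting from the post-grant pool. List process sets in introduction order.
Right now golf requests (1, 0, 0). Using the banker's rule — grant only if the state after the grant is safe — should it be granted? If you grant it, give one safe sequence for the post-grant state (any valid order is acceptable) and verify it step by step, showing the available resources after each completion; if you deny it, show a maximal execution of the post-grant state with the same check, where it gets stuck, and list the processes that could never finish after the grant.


GRANT. The post-grant state is safe; one safe sequence: charlie, foxtrot, hotel, alpha, golf.
Key observation: the grant leaves (2, 0, 1) free — enough for charlie, whose release restarts the cascade.
Step-by-step check of the post-grant state:
  pool = (2, 0, 1)
  charlie: need (0, 0, 1) fits (2, 0, 1); releases (1, 0, 0), pool now (3, 0, 1)
  foxtrot: need (1, 0, 0) fits (3, 0, 1); releases (2, 2, 1), pool now (5, 2, 2)
  hotel: need (5, 0, 2) fits (5, 2, 2); releases (0, 0, 1), pool now (5, 2, 3)
  alpha: need (0, 1, 3) fits (5, 2, 3); releases (1, 0, 1), pool now (6, 2, 4)
  golf: need (0, 1, 2) fits (6, 2, 4); releases (1, 0, 1), pool now (7, 2, 5)


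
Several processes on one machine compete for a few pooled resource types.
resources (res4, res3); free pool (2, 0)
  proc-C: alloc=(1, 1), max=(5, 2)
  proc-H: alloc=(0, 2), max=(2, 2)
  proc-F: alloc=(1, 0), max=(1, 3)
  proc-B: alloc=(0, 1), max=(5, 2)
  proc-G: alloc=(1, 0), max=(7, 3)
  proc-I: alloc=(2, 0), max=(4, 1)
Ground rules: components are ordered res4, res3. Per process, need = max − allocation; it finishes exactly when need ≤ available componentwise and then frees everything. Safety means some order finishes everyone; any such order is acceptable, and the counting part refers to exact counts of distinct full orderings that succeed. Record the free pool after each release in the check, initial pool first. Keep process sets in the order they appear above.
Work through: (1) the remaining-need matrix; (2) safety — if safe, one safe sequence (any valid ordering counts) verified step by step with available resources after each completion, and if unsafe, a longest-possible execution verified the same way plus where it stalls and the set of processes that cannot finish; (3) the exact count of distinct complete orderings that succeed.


(1) Need matrix, components ordered res4, res3:
  proc-C: (4, 1)
  proc-H: (2, 0)
  proc-F: (0, 3)
  proc-B: (5, 1)
  proc-G: (6, 3)
  proc-I: (2, 1)
(2) SAFE, for example via the order proc-H, proc-I, proc-C, proc-F, proc-G, proc-B.
Key observation: at proc-H the run first touches a limit — (2, 0) against (2, 0), exact on a resource it actually requests.
Walking it through:
  pool = (2, 0)
  proc-H needs (2, 0) <= (2, 0) -> finishes; pool += (0, 2) = (2, 2)
  proc-I needs (2, 1) <= (2, 2) -> finishes; pool += (2, 0) = (4, 2)
  proc-C needs (4, 1) <= (4, 2) -> finishes; pool += (1, 1) = (5, 3)
  proc-F needs (0, 3) <= (5, 3) -> finishes; pool += (1, 0) = (6, 3)
  proc-G needs (6, 3) <= (6, 3) -> finishes; pool += (1, 0) = (7, 3)
  proc-B needs (5, 1) <= (7, 3) -> finishes; pool += (0, 1) = (7, 4)
(3) Exactly 3 of the possible complete orderings are safe sequences.


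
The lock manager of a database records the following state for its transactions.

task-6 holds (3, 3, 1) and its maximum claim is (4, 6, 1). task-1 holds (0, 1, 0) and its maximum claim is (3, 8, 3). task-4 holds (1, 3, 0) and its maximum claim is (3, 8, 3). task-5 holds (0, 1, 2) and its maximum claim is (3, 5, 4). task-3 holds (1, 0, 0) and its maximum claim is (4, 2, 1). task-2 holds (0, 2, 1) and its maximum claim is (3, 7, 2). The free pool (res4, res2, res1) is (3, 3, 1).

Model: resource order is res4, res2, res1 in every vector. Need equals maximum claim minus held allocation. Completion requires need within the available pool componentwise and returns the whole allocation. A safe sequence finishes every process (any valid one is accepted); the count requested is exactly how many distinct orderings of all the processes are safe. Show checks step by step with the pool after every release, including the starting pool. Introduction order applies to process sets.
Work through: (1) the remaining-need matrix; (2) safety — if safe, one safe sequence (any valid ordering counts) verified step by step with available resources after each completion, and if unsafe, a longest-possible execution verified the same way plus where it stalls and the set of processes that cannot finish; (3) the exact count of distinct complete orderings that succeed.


(1) Remaining need (order res4, res2, res1):
  task-6: (1, 3, 0)
  task-1: (3, 7, 3)
  task-4: (2, 5, 3)
  task-5: (3, 4, 2)
  task-3: (3, 2, 1)
  task-2: (3, 5, 1)
(2) SAFE, for example via the order task-6, task-5, task-2, task-3, task-4, task-1.
Key observation: task-6 is the earliest step where a requested resource binds exactly: need (1, 3, 0), pool (3, 3, 1) at its turn.
Verifying each step:
  pool = (3, 3, 1)
  run task-6 (needs (1, 3, 0), free (3, 3, 1)); after release of (3, 3, 1) the pool is (6, 6, 2)
  run task-5 (needs (3, 4, 2), free (6, 6, 2)); after release of (0, 1, 2) the pool is (6, 7, 4)
  run task-2 (needs (3, 5, 1), free (6, 7, 4)); after release of (0, 2, 1) the pool is (6, 9, 5)
  run task-3 (needs (3, 2, 1), free (6, 9, 5)); after release of (1, 0, 0) the pool is (7, 9, 5)
  run task-4 (needs (2, 5, 3), free (7, 9, 5)); after release of (1, 3, 0) the pool is (8, 12, 5)
  run task-1 (needs (3, 7, 3), free (8, 12, 5)); after release of (0, 1, 0) the pool is (8, 13, 5)
(3) The exact count: 72 of the possible complete orderings are safe sequences.


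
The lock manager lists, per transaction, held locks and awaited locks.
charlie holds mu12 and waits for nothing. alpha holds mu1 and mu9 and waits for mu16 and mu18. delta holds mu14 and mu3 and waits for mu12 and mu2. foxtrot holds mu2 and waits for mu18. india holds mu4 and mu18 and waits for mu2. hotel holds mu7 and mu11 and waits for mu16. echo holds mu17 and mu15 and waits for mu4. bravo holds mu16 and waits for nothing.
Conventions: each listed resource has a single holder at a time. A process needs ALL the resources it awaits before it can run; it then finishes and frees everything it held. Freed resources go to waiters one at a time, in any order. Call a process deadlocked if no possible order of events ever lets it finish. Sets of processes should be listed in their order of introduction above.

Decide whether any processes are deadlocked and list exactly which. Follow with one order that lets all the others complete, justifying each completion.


Deadlocked: alpha, delta, foxtrot, india and echo.
Key observation: the knot is the closed ring of waits india -> foxtrot -> india; alpha, delta and echo wait into the deadlock from upstream.
A valid finishing order for the others: bravo, charlie, hotel.
Step-by-step check:
  run bravo (it waits on nothing); releases mu16
  run charlie (it waits on nothing); releases mu12
  hotel waits on mu16 — all released -> runs and releases mu7 and mu11


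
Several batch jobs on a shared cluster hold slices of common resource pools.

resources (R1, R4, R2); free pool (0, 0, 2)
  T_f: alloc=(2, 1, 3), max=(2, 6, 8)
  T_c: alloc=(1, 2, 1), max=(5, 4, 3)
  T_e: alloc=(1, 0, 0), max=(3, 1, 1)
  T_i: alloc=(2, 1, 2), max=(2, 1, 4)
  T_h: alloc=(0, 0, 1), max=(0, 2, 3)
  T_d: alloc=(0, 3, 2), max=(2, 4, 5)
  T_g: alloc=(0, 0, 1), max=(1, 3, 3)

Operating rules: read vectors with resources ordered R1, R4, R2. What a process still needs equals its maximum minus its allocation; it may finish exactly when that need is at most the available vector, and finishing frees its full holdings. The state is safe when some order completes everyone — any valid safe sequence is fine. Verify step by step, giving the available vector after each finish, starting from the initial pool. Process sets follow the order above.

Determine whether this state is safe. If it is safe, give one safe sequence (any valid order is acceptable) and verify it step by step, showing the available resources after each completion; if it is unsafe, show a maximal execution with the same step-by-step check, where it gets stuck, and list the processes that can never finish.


UNSAFE.
Key observation: after T_i, T_e, T_d, T_h, T_g the pool peaks at (3, 4, 8), and each blocked process is short somewhere: T_f on R4; T_c on R1.
Going as far as possible: T_i, T_e, T_d, T_h, T_g; after that, nothing fits. Verifying each step:
  pool = (0, 0, 2)
  T_i: need (0, 0, 2) fits (0, 0, 2); releases (2, 1, 2), pool now (2, 1, 4)
  T_e: need (2, 1, 1) fits (2, 1, 4); releases (1, 0, 0), pool now (3, 1, 4)
  T_d: need (2, 1, 3) fits (3, 1, 4); releases (0, 3, 2), pool now (3, 4, 6)
  T_h: need (0, 2, 2) fits (3, 4, 6); releases (0, 0, 1), pool now (3, 4, 7)
  T_g: need (1, 3, 2) fits (3, 4, 7); releases (0, 0, 1), pool now (3, 4, 8)
  T_f still needs (0, 5, 5) but only (3, 4, 8) is free — short on R4
  T_c still needs (4, 2, 2) but only (3, 4, 8) is free — short on R1
Processes that can never finish: T_f and T_c.


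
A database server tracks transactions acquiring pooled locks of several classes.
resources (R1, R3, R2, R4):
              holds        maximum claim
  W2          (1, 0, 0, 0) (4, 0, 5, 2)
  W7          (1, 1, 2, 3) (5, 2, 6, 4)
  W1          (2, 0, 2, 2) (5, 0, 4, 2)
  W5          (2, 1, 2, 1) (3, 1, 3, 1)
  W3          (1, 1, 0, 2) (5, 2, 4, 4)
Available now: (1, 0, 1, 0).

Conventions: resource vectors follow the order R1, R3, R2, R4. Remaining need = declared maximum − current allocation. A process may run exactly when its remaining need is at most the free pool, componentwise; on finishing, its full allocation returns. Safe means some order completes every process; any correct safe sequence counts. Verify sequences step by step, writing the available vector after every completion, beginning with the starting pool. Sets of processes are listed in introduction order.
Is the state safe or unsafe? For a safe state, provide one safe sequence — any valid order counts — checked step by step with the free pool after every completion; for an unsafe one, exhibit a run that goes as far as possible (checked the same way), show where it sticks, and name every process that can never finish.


SAFE — a valid safe sequence is W5, W1, W3, W7, W2.
Key observation: W5 marks the first exact bind of the order: its need (1, 0, 1, 0) fits the free (1, 0, 1, 0) with zero slack on a requested resource.
Step-by-step check:
  pool = (1, 0, 1, 0)
  W5: need (1, 0, 1, 0) fits (1, 0, 1, 0); releases (2, 1, 2, 1), pool now (3, 1, 3, 1)
  W1: need (3, 0, 2, 0) fits (3, 1, 3, 1); releases (2, 0, 2, 2), pool now (5, 1, 5, 3)
  W3: need (4, 1, 4, 2) fits (5, 1, 5, 3); releases (1, 1, 0, 2), pool now (6, 2, 5, 5)
  W7: need (4, 1, 4, 1) fits (6, 2, 5, 5); releases (1, 1, 2, 3), pool now (7, 3, 7, 8)
  W2: need (3, 0, 5, 2) fits (7, 3, 7, 8); releases (1, 0, 0, 0), pool now (8, 3, 7, 8)


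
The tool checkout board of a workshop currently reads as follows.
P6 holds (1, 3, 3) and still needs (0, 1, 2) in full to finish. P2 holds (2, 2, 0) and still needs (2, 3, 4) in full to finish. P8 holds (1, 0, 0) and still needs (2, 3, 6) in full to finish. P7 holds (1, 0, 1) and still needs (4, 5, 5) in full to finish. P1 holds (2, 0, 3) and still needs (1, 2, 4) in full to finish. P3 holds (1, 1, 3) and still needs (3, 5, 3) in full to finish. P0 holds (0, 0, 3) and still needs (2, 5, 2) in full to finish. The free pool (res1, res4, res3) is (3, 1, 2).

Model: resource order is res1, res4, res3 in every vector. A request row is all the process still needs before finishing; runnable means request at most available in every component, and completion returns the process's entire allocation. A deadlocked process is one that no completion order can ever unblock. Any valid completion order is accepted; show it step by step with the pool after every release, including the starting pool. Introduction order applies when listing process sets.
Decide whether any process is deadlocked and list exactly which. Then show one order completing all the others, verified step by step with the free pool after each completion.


The deadlocked set is empty.
Key observation: P6 can run right away; the returned allocation unlocks the remaining processes in turn.
One completion order for the rest: P6, P2, P3, P0, P8, P1, P7. Check, step by step:
  pool = (3, 1, 2)
  P6 needs (0, 1, 2) <= (3, 1, 2) -> finishes; pool += (1, 3, 3) = (4, 4, 5)
  P2 needs (2, 3, 4) <= (4, 4, 5) -> finishes; pool += (2, 2, 0) = (6, 6, 5)
  P3 needs (3, 5, 3) <= (6, 6, 5) -> finishes; pool += (1, 1, 3) = (7, 7, 8)
  P0 needs (2, 5, 2) <= (7, 7, 8) -> finishes; pool += (0, 0, 3) = (7, 7, 11)
  P8 needs (2, 3, 6) <= (7, 7, 11) -> finishes; pool += (1, 0, 0) = (8, 7, 11)
  P1 needs (1, 2, 4) <= (8, 7, 11) -> finishes; pool += (2, 0, 3) = (10, 7, 14)
  P7 needs (4, 5, 5) <= (10, 7, 14) -> finishes; pool += (1, 0, 1) = (11, 7, 15)


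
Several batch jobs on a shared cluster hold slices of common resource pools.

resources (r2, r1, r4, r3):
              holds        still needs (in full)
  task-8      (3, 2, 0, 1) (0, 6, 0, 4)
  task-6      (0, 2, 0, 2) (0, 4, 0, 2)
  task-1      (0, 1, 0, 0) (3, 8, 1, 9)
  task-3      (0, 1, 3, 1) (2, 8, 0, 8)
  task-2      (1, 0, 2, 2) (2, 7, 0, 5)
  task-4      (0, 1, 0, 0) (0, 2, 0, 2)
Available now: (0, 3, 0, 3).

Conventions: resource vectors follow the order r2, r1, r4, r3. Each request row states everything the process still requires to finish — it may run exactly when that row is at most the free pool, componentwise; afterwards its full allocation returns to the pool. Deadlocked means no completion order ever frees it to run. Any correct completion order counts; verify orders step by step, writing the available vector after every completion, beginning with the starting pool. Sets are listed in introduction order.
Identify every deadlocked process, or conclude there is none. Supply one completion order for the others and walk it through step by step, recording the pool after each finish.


Nothing here is deadlocked.
Key observation: beginning at task-4, releases accumulate fast enough that every process eventually fits.
A valid finishing order for the others: task-4, task-6, task-8, task-2, task-3, task-1. Walking it through:
  pool = (0, 3, 0, 3)
  run task-4 (needs (0, 2, 0, 2), free (0, 3, 0, 3)); after release of (0, 1, 0, 0) the pool is (0, 4, 0, 3)
  run task-6 (needs (0, 4, 0, 2), free (0, 4, 0, 3)); after release of (0, 2, 0, 2) the pool is (0, 6, 0, 5)
  run task-8 (needs (0, 6, 0, 4), free (0, 6, 0, 5)); after release of (3, 2, 0, 1) the pool is (3, 8, 0, 6)
  run task-2 (needs (2, 7, 0, 5), free (3, 8, 0, 6)); after release of (1, 0, 2, 2) the pool is (4, 8, 2, 8)
  run task-3 (needs (2, 8, 0, 8), free (4, 8, 2, 8)); after release of (0, 1, 3, 1) the pool is (4, 9, 5, 9)
  run task-1 (needs (3, 8, 1, 9), free (4, 9, 5, 9)); after release of (0, 1, 0, 0) the pool is (4, 10, 5, 9)


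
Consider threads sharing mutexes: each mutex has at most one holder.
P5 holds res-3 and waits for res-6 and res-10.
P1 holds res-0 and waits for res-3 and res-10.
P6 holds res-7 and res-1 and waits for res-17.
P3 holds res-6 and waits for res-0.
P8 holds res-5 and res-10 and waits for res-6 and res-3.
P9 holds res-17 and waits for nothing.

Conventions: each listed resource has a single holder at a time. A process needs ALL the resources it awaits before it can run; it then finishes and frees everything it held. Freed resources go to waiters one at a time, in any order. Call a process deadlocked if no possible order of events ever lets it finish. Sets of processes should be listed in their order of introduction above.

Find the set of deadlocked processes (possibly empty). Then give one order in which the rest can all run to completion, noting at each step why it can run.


Deadlocked set: P5, P1, P3 and P8.
Key observation: the waits loop around P5 -> P3 -> P1 -> P5 with no way out; P8 is caught in further circular waits.
A valid finishing order for the others: P9, P6.
Step-by-step check:
  P9 waits on nothing -> runs at once and releases res-17
  run P6 (all its waits — res-17 — are resolved); releases res-7 and res-1


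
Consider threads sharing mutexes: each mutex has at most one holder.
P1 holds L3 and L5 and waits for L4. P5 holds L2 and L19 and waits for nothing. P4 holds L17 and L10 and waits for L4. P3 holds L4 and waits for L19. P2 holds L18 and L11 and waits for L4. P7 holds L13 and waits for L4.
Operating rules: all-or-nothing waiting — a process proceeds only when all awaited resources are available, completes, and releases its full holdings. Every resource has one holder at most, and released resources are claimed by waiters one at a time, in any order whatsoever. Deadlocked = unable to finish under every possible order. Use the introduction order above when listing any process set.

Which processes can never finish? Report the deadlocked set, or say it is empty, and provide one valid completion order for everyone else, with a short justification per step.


The deadlocked set is empty.
Key observation: every chain of waits terminates; starting from the processes that wait on nothing, all the rest unlock in turn.
The rest can finish in the order P5, P3, P4, P2, P7, P1.
Walking it through:
  P5: no waits; runs immediately, freeing L2 and L19
  P3: everything it awaited (L19) is free; runs, freeing L4
  P4: everything it awaited (L4) is free; runs, freeing L17 and L10
  P2: everything it awaited (L4) is free; runs, freeing L18 and L11
  P7: everything it awaited (L4) is free; runs, freeing L13
  P1: everything it awaited (L4) is free; runs, freeing L3 and L5


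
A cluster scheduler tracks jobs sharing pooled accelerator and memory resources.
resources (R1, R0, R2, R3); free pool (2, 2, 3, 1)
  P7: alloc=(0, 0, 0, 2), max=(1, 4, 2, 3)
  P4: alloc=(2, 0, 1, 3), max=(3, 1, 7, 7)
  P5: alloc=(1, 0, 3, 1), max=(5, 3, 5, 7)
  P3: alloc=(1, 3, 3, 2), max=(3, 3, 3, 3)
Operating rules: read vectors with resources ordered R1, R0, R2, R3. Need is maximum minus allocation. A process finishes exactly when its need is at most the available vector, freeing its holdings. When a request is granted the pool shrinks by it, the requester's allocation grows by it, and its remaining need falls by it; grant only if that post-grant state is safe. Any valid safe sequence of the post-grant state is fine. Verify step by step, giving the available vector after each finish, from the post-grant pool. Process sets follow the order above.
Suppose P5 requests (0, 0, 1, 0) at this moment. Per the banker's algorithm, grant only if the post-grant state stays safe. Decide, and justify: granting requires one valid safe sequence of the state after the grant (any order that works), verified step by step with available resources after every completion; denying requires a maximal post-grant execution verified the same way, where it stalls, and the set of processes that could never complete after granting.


DENY — the pretend-granted state is unsafe.
Key observation: after P3, P7 the pool peaks at (3, 5, 5, 5), and each blocked process is short somewhere: P4 on R2; P5 on R1, R3.
After a pretend grant, a maximal execution: P3, P7 — then nothing else fits. Walking it through:
  pool = (2, 2, 2, 1)
  P3: need (2, 0, 0, 1) fits (2, 2, 2, 1); releases (1, 3, 3, 2), pool now (3, 5, 5, 3)
  P7: need (1, 4, 2, 1) fits (3, 5, 5, 3); releases (0, 0, 0, 2), pool now (3, 5, 5, 5)
  P4 cannot run: need (1, 1, 6, 4) vs free (3, 5, 5, 5) (insufficient R2)
  P5 cannot run: need (4, 3, 1, 6) vs free (3, 5, 5, 5) (insufficient R1 and R3)
Processes that could never finish after the grant: P4 and P5.


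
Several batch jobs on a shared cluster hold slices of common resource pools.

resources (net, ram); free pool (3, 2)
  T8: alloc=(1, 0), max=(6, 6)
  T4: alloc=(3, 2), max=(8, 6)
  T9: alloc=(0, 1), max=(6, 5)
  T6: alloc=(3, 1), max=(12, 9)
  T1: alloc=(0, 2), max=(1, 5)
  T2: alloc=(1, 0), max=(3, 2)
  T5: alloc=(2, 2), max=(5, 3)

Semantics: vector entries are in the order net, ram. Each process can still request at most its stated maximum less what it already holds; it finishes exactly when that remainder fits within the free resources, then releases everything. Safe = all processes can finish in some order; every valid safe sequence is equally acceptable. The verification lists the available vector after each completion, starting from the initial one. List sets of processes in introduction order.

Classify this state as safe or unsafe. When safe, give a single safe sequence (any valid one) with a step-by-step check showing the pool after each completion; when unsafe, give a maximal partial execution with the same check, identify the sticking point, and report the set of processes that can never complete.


SAFE — a valid safe sequence is T5, T2, T4, T8, T9, T1, T6.
Key observation: at T5 the run first touches a limit — (3, 1) against (3, 2), exact on a resource it actually requests.
Walking it through:
  pool = (3, 2)
  T5 needs (3, 1) <= (3, 2) -> finishes; pool += (2, 2) = (5, 4)
  T2 needs (2, 2) <= (5, 4) -> finishes; pool += (1, 0) = (6, 4)
  T4 needs (5, 4) <= (6, 4) -> finishes; pool += (3, 2) = (9, 6)
  T8 needs (5, 6) <= (9, 6) -> finishes; pool += (1, 0) = (10, 6)
  T9 needs (6, 4) <= (10, 6) -> finishes; pool += (0, 1) = (10, 7)
  T1 needs (1, 3) <= (10, 7) -> finishes; pool += (0, 2) = (10, 9)
  T6 needs (9, 8) <= (10, 9) -> finishes; pool += (3, 1) = (13, 10)


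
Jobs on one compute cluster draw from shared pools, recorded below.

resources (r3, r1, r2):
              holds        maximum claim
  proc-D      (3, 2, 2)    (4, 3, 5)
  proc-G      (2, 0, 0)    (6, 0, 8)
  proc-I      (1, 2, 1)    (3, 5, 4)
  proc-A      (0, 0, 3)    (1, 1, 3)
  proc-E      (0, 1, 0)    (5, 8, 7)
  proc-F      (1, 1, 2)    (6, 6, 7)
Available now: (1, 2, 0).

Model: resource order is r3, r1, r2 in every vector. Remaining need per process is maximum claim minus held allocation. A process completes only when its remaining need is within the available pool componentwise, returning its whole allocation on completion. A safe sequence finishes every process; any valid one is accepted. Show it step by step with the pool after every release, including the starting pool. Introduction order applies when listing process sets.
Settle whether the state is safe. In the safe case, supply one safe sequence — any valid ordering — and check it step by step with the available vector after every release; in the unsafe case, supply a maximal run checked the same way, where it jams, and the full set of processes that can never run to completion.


The state is SAFE; one workable sequence: proc-A, proc-D, proc-I, proc-F, proc-E, proc-G.
Key observation: the first exact fit in this order is proc-A — it needs (1, 1, 0) with (1, 2, 0) free, meeting a requested resource to the last unit.
Verifying each step:
  pool = (1, 2, 0)
  proc-A needs (1, 1, 0) <= (1, 2, 0) -> finishes; pool += (0, 0, 3) = (1, 2, 3)
  proc-D needs (1, 1, 3) <= (1, 2, 3) -> finishes; pool += (3, 2, 2) = (4, 4, 5)
  proc-I needs (2, 3, 3) <= (4, 4, 5) -> finishes; pool += (1, 2, 1) = (5, 6, 6)
  proc-F needs (5, 5, 5) <= (5, 6, 6) -> finishes; pool += (1, 1, 2) = (6, 7, 8)
  proc-E needs (5, 7, 7) <= (6, 7, 8) -> finishes; pool += (0, 1, 0) = (6, 8, 8)
  proc-G needs (4, 0, 8) <= (6, 8, 8) -> finishes; pool += (2, 0, 0) = (8, 8, 8)
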